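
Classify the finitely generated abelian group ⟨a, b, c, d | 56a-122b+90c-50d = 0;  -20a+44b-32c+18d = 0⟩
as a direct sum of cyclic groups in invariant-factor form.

Answer: M ≅ ℤ^2 ⊕ ℤ/2 ⊕ ℤ/2

Derivation:
rank_ℚ(R)=2; free=4−2=2
SNF(R) diag = [2, 2] → torsion [2, 2]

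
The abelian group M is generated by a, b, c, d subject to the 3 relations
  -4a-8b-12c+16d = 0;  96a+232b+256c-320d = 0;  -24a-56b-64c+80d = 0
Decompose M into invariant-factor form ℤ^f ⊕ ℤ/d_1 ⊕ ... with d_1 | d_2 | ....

rank_ℚ(R)=3; free=4−3=1
SNF(R) diag = [4, 8, 8] → torsion [4, 8, 8]

Answer: M ≅ ℤ^1 ⊕ ℤ/4 ⊕ ℤ/8 ⊕ ℤ/8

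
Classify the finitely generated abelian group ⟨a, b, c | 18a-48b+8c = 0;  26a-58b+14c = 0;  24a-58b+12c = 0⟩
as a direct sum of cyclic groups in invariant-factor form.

rank_ℚ(R)=3; free=3−3=0
SNF(R) diag = [2, 2, 2] → torsion [2, 2, 2]

Answer: M ≅ ℤ/2 ⊕ ℤ/2 ⊕ ℤ/2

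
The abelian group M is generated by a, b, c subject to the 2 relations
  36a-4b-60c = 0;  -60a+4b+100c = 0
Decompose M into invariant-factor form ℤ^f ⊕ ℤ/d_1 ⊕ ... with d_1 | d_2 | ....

Answer: M ≅ ℤ^1 ⊕ ℤ/4 ⊕ ℤ/8

Derivation:
rank_ℚ(R)=2; free=3−2=1
SNF(R) diag = [4, 8] → torsion [4, 8]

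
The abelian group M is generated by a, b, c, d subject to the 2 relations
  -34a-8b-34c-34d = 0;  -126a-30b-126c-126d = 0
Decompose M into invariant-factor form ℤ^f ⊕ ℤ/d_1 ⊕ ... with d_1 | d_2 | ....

rank_ℚ(R)=2; free=4−2=2
SNF(R) diag = [2, 6] → torsion [2, 6]

Answer: M ≅ ℤ^2 ⊕ ℤ/2 ⊕ ℤ/6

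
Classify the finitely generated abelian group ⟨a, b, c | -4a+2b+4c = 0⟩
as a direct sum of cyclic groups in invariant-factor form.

rank_ℚ(R)=1; free=3−1=2
SNF(R) diag = [2] → torsion [2]

Answer: M ≅ ℤ^2 ⊕ ℤ/2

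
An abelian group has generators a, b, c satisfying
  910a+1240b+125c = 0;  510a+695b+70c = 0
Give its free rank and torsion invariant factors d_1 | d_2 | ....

Answer: M ≅ ℤ^1 ⊕ ℤ/5 ⊕ ℤ/5

Derivation:
rank_ℚ(R)=2; free=3−2=1
SNF(R) diag = [5, 5] → torsion [5, 5]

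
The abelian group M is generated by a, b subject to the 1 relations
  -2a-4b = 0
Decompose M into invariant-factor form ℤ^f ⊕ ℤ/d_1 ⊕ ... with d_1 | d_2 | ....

Answer: M ≅ ℤ^1 ⊕ ℤ/2

Derivation:
rank_ℚ(R)=1; free=2−1=1
SNF(R) diag = [2] → torsion [2]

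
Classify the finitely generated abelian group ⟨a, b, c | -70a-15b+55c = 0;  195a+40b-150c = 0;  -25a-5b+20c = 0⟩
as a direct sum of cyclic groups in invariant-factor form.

Answer: M ≅ ℤ/5 ⊕ ℤ/5 ⊕ ℤ/5

Derivation:
rank_ℚ(R)=3; free=3−3=0
SNF(R) diag = [5, 5, 5] → torsion [5, 5, 5]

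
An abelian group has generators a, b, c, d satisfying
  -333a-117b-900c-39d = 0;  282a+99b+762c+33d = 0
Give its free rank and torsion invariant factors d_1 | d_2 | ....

rank_ℚ(R)=2; free=4−2=2
SNF(R) diag = [3, 3] → torsion [3, 3]

Answer: M ≅ ℤ^2 ⊕ ℤ/3 ⊕ ℤ/3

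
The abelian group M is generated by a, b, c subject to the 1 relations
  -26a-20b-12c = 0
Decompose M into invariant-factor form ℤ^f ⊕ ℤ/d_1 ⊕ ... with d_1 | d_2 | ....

rank_ℚ(R)=1; free=3−1=2
SNF(R) diag = [2] → torsion [2]

Answer: M ≅ ℤ^2 ⊕ ℤ/2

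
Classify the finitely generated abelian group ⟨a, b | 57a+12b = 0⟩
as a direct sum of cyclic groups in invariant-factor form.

rank_ℚ(R)=1; free=2−1=1
SNF(R) diag = [3] → torsion [3]

Answer: M ≅ ℤ^1 ⊕ ℤ/3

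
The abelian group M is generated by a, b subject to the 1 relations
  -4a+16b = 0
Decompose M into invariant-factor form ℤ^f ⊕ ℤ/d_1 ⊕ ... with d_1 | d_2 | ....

rank_ℚ(R)=1; free=2−1=1
SNF(R) diag = [4] → torsion [4]

Answer: M ≅ ℤ^1 ⊕ ℤ/4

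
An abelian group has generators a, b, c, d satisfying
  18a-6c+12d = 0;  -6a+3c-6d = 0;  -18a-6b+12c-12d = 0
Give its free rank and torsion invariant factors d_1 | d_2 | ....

Answer: M ≅ ℤ^1 ⊕ ℤ/3 ⊕ ℤ/6 ⊕ ℤ/6

Derivation:
rank_ℚ(R)=3; free=4−3=1
SNF(R) diag = [3, 6, 6] → torsion [3, 6, 6]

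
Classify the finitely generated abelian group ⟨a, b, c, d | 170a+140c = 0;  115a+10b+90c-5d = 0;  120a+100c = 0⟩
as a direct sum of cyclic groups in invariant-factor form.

rank_ℚ(R)=3; free=4−3=1
SNF(R) diag = [5, 10, 20] → torsion [5, 10, 20]

Answer: M ≅ ℤ^1 ⊕ ℤ/5 ⊕ ℤ/10 ⊕ ℤ/20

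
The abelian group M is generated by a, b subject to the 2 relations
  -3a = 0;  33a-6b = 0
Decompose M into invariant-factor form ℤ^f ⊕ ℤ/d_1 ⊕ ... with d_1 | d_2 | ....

rank_ℚ(R)=2; free=2−2=0
SNF(R) diag = [3, 6] → torsion [3, 6]

Answer: M ≅ ℤ/3 ⊕ ℤ/6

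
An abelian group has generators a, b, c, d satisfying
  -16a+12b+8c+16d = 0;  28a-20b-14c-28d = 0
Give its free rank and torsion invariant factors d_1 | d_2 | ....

Answer: M ≅ ℤ^2 ⊕ ℤ/2 ⊕ ℤ/4

Derivation:
rank_ℚ(R)=2; free=4−2=2
SNF(R) diag = [2, 4] → torsion [2, 4]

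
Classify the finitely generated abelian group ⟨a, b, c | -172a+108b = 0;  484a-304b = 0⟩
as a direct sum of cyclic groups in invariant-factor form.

rank_ℚ(R)=2; free=3−2=1
SNF(R) diag = [4, 4] → torsion [4, 4]

Answer: M ≅ ℤ^1 ⊕ ℤ/4 ⊕ ℤ/4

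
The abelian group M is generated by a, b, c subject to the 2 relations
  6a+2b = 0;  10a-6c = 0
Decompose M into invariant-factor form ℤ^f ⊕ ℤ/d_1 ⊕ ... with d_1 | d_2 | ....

Answer: M ≅ ℤ^1 ⊕ ℤ/2 ⊕ ℤ/2

Derivation:
rank_ℚ(R)=2; free=3−2=1
SNF(R) diag = [2, 2] → torsion [2, 2]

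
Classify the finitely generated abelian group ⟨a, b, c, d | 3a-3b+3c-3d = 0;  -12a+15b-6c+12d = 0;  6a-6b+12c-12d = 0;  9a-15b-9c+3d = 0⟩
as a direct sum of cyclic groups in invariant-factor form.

rank_ℚ(R)=4; free=4−4=0
SNF(R) diag = [3, 3, 6, 6] → torsion [3, 3, 6, 6]

Answer: M ≅ ℤ/3 ⊕ ℤ/3 ⊕ ℤ/6 ⊕ ℤ/6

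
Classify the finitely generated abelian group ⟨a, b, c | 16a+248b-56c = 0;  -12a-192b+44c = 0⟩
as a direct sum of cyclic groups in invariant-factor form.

Answer: M ≅ ℤ^1 ⊕ ℤ/4 ⊕ ℤ/8

Derivation:
rank_ℚ(R)=2; free=3−2=1
SNF(R) diag = [4, 8] → torsion [4, 8]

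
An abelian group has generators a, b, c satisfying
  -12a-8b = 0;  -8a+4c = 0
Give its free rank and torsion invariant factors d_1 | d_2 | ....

rank_ℚ(R)=2; free=3−2=1
SNF(R) diag = [4, 4] → torsion [4, 4]

Answer: M ≅ ℤ^1 ⊕ ℤ/4 ⊕ ℤ/4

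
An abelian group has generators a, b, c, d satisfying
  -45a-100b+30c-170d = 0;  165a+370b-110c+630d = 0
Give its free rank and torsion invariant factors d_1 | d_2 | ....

rank_ℚ(R)=2; free=4−2=2
SNF(R) diag = [5, 10] → torsion [5, 10]

Answer: M ≅ ℤ^2 ⊕ ℤ/5 ⊕ ℤ/10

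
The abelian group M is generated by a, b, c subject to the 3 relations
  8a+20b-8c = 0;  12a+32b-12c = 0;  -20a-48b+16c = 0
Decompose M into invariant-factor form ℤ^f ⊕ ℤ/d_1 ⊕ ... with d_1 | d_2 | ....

rank_ℚ(R)=3; free=3−3=0
SNF(R) diag = [4, 4, 4] → torsion [4, 4, 4]

Answer: M ≅ ℤ/4 ⊕ ℤ/4 ⊕ ℤ/4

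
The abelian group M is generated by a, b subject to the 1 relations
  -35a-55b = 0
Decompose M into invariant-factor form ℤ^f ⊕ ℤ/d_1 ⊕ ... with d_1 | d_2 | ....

Answer: M ≅ ℤ^1 ⊕ ℤ/5

Derivation:
rank_ℚ(R)=1; free=2−1=1
SNF(R) diag = [5] → torsion [5]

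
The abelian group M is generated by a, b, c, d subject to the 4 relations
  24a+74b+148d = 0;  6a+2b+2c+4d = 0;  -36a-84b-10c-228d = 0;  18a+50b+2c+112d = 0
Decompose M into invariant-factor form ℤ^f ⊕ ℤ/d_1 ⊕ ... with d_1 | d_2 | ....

rank_ℚ(R)=4; free=4−4=0
SNF(R) diag = [2, 2, 6, 12] → torsion [2, 2, 6, 12]

Answer: M ≅ ℤ/2 ⊕ ℤ/2 ⊕ ℤ/6 ⊕ ℤ/12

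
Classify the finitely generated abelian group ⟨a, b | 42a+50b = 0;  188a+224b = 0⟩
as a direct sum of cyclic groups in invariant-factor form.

rank_ℚ(R)=2; free=2−2=0
SNF(R) diag = [2, 4] → torsion [2, 4]

Answer: M ≅ ℤ/2 ⊕ ℤ/4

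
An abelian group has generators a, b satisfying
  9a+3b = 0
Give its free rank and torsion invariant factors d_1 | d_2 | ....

Answer: M ≅ ℤ^1 ⊕ ℤ/3

Derivation:
rank_ℚ(R)=1; free=2−1=1
SNF(R) diag = [3] → torsion [3]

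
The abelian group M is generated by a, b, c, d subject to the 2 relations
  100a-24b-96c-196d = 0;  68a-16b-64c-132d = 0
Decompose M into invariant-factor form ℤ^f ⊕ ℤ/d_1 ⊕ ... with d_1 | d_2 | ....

Answer: M ≅ ℤ^2 ⊕ ℤ/4 ⊕ ℤ/8

Derivation:
rank_ℚ(R)=2; free=4−2=2
SNF(R) diag = [4, 8] → torsion [4, 8]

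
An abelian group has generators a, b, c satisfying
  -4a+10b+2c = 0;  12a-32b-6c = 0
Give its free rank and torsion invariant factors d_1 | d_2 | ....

Answer: M ≅ ℤ^1 ⊕ ℤ/2 ⊕ ℤ/2

Derivation:
rank_ℚ(R)=2; free=3−2=1
SNF(R) diag = [2, 2] → torsion [2, 2]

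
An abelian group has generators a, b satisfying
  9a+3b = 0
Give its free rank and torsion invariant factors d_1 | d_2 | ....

rank_ℚ(R)=1; free=2−1=1
SNF(R) diag = [3] → torsion [3]

Answer: M ≅ ℤ^1 ⊕ ℤ/3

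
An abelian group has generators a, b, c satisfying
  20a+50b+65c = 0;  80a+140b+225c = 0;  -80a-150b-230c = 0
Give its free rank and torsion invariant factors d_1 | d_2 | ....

Answer: M ≅ ℤ/5 ⊕ ℤ/10 ⊕ ℤ/20

Derivation:
rank_ℚ(R)=3; free=3−3=0
SNF(R) diag = [5, 10, 20] → torsion [5, 10, 20]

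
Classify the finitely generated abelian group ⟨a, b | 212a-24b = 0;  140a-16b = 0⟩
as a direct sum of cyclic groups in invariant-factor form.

rank_ℚ(R)=2; free=2−2=0
SNF(R) diag = [4, 8] → torsion [4, 8]

Answer: M ≅ ℤ/4 ⊕ ℤ/8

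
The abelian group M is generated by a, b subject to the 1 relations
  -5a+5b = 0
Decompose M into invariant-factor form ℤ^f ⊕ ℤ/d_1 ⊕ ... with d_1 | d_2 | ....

rank_ℚ(R)=1; free=2−1=1
SNF(R) diag = [5] → torsion [5]

Answer: M ≅ ℤ^1 ⊕ ℤ/5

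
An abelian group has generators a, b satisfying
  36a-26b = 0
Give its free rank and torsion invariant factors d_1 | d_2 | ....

rank_ℚ(R)=1; free=2−1=1
SNF(R) diag = [2] → torsion [2]

Answer: M ≅ ℤ^1 ⊕ ℤ/2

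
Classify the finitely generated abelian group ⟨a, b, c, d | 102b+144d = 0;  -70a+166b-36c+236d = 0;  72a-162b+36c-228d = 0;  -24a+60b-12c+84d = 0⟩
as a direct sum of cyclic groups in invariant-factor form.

rank_ℚ(R)=4; free=4−4=0
SNF(R) diag = [2, 6, 12, 24] → torsion [2, 6, 12, 24]

Answer: M ≅ ℤ/2 ⊕ ℤ/6 ⊕ ℤ/12 ⊕ ℤ/24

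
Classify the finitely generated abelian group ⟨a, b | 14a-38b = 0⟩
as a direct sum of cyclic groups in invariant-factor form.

Answer: M ≅ ℤ^1 ⊕ ℤ/2

Derivation:
rank_ℚ(R)=1; free=2−1=1
SNF(R) diag = [2] → torsion [2]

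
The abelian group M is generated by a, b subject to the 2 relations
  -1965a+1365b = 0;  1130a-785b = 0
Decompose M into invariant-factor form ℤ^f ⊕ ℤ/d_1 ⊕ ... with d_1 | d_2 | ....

Answer: M ≅ ℤ/5 ⊕ ℤ/15

Derivation:
rank_ℚ(R)=2; free=2−2=0
SNF(R) diag = [5, 15] → torsion [5, 15]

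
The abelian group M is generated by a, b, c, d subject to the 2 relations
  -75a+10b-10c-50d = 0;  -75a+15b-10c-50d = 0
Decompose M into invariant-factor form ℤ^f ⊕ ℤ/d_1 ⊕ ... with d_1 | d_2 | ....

rank_ℚ(R)=2; free=4−2=2
SNF(R) diag = [5, 5] → torsion [5, 5]

Answer: M ≅ ℤ^2 ⊕ ℤ/5 ⊕ ℤ/5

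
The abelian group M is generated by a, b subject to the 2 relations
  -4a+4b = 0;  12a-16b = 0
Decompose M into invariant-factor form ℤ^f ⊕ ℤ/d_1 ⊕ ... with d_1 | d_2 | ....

rank_ℚ(R)=2; free=2−2=0
SNF(R) diag = [4, 4] → torsion [4, 4]

Answer: M ≅ ℤ/4 ⊕ ℤ/4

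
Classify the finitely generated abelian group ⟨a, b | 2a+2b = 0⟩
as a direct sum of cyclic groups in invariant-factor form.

rank_ℚ(R)=1; free=2−1=1
SNF(R) diag = [2] → torsion [2]

Answer: M ≅ ℤ^1 ⊕ ℤ/2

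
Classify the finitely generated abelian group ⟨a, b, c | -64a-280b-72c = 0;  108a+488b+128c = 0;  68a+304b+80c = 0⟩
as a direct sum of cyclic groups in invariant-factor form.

rank_ℚ(R)=3; free=3−3=0
SNF(R) diag = [4, 8, 24] → torsion [4, 8, 24]

Answer: M ≅ ℤ/4 ⊕ ℤ/8 ⊕ ℤ/24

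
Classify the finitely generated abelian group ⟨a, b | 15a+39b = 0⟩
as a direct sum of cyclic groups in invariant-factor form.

rank_ℚ(R)=1; free=2−1=1
SNF(R) diag = [3] → torsion [3]

Answer: M ≅ ℤ^1 ⊕ ℤ/3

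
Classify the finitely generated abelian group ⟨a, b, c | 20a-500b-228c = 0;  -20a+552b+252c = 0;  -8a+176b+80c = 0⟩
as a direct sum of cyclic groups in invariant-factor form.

Answer: M ≅ ℤ/4 ⊕ ℤ/4 ⊕ ℤ/8

Derivation:
rank_ℚ(R)=3; free=3−3=0
SNF(R) diag = [4, 4, 8] → torsion [4, 4, 8]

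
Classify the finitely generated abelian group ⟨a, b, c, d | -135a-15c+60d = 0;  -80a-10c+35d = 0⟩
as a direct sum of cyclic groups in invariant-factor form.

rank_ℚ(R)=2; free=4−2=2
SNF(R) diag = [5, 15] → torsion [5, 15]

Answer: M ≅ ℤ^2 ⊕ ℤ/5 ⊕ ℤ/15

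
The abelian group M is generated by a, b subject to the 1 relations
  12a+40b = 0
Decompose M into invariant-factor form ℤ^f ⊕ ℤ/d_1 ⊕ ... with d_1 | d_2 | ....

Answer: M ≅ ℤ^1 ⊕ ℤ/4

Derivation:
rank_ℚ(R)=1; free=2−1=1
SNF(R) diag = [4] → torsion [4]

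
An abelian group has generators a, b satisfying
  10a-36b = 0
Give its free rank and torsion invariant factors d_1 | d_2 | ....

rank_ℚ(R)=1; free=2−1=1
SNF(R) diag = [2] → torsion [2]

Answer: M ≅ ℤ^1 ⊕ ℤ/2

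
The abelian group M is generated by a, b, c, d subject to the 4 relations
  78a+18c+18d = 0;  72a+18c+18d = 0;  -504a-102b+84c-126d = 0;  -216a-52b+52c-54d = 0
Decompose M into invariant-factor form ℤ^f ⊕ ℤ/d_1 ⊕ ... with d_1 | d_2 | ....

Answer: M ≅ ℤ/2 ⊕ ℤ/6 ⊕ ℤ/18 ⊕ ℤ/54

Derivation:
rank_ℚ(R)=4; free=4−4=0
SNF(R) diag = [2, 6, 18, 54] → torsion [2, 6, 18, 54]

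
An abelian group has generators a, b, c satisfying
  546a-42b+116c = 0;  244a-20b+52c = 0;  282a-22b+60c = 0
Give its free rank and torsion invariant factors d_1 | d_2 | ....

rank_ℚ(R)=3; free=3−3=0
SNF(R) diag = [2, 4, 4] → torsion [2, 4, 4]

Answer: M ≅ ℤ/2 ⊕ ℤ/4 ⊕ ℤ/4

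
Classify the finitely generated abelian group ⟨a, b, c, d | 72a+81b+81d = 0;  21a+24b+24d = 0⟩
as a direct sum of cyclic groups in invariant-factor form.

Answer: M ≅ ℤ^2 ⊕ ℤ/3 ⊕ ℤ/9

Derivation:
rank_ℚ(R)=2; free=4−2=2
SNF(R) diag = [3, 9] → torsion [3, 9]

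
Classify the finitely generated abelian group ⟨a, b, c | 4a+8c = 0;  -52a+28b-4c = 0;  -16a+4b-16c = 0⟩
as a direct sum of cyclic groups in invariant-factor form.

Answer: M ≅ ℤ/4 ⊕ ℤ/4 ⊕ ℤ/12

Derivation:
rank_ℚ(R)=3; free=3−3=0
SNF(R) diag = [4, 4, 12] → torsion [4, 4, 12]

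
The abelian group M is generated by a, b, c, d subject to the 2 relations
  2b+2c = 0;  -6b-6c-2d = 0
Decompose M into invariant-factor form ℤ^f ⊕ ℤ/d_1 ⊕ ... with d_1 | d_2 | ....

rank_ℚ(R)=2; free=4−2=2
SNF(R) diag = [2, 2] → torsion [2, 2]

Answer: M ≅ ℤ^2 ⊕ ℤ/2 ⊕ ℤ/2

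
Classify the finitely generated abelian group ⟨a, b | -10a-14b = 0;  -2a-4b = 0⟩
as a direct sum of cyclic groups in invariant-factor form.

Answer: M ≅ ℤ/2 ⊕ ℤ/6

Derivation:
rank_ℚ(R)=2; free=2−2=0
SNF(R) diag = [2, 6] → torsion [2, 6]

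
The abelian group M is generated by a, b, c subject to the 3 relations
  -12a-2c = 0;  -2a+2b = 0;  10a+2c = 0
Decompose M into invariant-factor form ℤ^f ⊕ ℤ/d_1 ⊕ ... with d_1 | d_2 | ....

Answer: M ≅ ℤ/2 ⊕ ℤ/2 ⊕ ℤ/2

Derivation:
rank_ℚ(R)=3; free=3−3=0
SNF(R) diag = [2, 2, 2] → torsion [2, 2, 2]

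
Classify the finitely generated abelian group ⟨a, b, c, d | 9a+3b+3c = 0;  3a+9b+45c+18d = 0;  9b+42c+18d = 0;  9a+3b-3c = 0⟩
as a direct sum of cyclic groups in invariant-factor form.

Answer: M ≅ ℤ/3 ⊕ ℤ/3 ⊕ ℤ/6 ⊕ ℤ/18

Derivation:
rank_ℚ(R)=4; free=4−4=0
SNF(R) diag = [3, 3, 6, 18] → torsion [3, 3, 6, 18]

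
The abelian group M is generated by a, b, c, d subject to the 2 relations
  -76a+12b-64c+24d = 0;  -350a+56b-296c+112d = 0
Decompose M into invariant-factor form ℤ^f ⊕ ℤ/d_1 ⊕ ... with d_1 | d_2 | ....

Answer: M ≅ ℤ^2 ⊕ ℤ/2 ⊕ ℤ/4

Derivation:
rank_ℚ(R)=2; free=4−2=2
SNF(R) diag = [2, 4] → torsion [2, 4]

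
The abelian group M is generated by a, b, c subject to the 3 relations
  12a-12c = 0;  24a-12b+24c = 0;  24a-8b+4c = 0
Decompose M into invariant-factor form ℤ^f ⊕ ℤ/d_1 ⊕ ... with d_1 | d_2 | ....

rank_ℚ(R)=3; free=3−3=0
SNF(R) diag = [4, 12, 12] → torsion [4, 12, 12]

Answer: M ≅ ℤ/4 ⊕ ℤ/12 ⊕ ℤ/12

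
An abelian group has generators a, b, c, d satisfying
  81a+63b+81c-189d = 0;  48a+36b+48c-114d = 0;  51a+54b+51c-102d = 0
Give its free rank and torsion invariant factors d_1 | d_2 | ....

Answer: M ≅ ℤ^1 ⊕ ℤ/3 ⊕ ℤ/9 ⊕ ℤ/18

Derivation:
rank_ℚ(R)=3; free=4−3=1
SNF(R) diag = [3, 9, 18] → torsion [3, 9, 18]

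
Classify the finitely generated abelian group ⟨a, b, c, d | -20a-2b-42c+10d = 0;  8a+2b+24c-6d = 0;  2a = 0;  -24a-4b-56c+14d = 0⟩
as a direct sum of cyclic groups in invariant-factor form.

rank_ℚ(R)=4; free=4−4=0
SNF(R) diag = [2, 2, 2, 2] → torsion [2, 2, 2, 2]

Answer: M ≅ ℤ/2 ⊕ ℤ/2 ⊕ ℤ/2 ⊕ ℤ/2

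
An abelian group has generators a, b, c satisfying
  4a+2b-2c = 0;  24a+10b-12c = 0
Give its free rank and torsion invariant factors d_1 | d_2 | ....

rank_ℚ(R)=2; free=3−2=1
SNF(R) diag = [2, 2] → torsion [2, 2]

Answer: M ≅ ℤ^1 ⊕ ℤ/2 ⊕ ℤ/2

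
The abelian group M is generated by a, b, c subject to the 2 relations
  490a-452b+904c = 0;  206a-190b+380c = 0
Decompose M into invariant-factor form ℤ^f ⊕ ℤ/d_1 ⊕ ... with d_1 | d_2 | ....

Answer: M ≅ ℤ^1 ⊕ ℤ/2 ⊕ ℤ/6

Derivation:
rank_ℚ(R)=2; free=3−2=1
SNF(R) diag = [2, 6] → torsion [2, 6]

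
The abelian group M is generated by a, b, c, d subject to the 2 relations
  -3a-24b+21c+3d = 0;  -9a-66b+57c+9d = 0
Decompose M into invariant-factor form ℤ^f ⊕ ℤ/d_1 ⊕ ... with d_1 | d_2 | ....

rank_ℚ(R)=2; free=4−2=2
SNF(R) diag = [3, 6] → torsion [3, 6]

Answer: M ≅ ℤ^2 ⊕ ℤ/3 ⊕ ℤ/6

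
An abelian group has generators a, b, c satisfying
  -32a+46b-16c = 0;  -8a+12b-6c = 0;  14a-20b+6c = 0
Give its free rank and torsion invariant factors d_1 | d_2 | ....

rank_ℚ(R)=3; free=3−3=0
SNF(R) diag = [2, 2, 2] → torsion [2, 2, 2]

Answer: M ≅ ℤ/2 ⊕ ℤ/2 ⊕ ℤ/2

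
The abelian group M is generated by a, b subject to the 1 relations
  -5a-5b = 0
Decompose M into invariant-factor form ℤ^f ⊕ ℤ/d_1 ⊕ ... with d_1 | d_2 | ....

Answer: M ≅ ℤ^1 ⊕ ℤ/5

Derivation:
rank_ℚ(R)=1; free=2−1=1
SNF(R) diag = [5] → torsion [5]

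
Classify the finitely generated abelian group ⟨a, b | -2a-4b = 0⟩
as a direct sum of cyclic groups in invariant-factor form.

rank_ℚ(R)=1; free=2−1=1
SNF(R) diag = [2] → torsion [2]

Answer: M ≅ ℤ^1 ⊕ ℤ/2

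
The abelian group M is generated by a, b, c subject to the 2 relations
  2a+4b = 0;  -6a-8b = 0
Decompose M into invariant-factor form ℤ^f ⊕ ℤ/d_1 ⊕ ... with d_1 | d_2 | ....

rank_ℚ(R)=2; free=3−2=1
SNF(R) diag = [2, 4] → torsion [2, 4]

Answer: M ≅ ℤ^1 ⊕ ℤ/2 ⊕ ℤ/4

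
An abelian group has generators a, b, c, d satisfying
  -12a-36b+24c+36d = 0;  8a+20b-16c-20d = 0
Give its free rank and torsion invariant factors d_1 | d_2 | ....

rank_ℚ(R)=2; free=4−2=2
SNF(R) diag = [4, 12] → torsion [4, 12]

Answer: M ≅ ℤ^2 ⊕ ℤ/4 ⊕ ℤ/12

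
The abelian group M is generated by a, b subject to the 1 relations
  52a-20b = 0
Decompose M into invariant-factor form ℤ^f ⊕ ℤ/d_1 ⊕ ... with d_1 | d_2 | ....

Answer: M ≅ ℤ^1 ⊕ ℤ/4

Derivation:
rank_ℚ(R)=1; free=2−1=1
SNF(R) diag = [4] → torsion [4]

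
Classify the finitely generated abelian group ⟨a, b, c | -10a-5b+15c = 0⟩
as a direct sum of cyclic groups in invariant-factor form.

rank_ℚ(R)=1; free=3−1=2
SNF(R) diag = [5] → torsion [5]

Answer: M ≅ ℤ^2 ⊕ ℤ/5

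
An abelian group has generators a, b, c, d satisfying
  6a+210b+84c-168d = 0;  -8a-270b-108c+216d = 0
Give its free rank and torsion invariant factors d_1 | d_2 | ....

rank_ℚ(R)=2; free=4−2=2
SNF(R) diag = [2, 6] → torsion [2, 6]

Answer: M ≅ ℤ^2 ⊕ ℤ/2 ⊕ ℤ/6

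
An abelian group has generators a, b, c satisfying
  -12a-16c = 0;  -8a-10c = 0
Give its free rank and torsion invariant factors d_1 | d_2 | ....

rank_ℚ(R)=2; free=3−2=1
SNF(R) diag = [2, 4] → torsion [2, 4]

Answer: M ≅ ℤ^1 ⊕ ℤ/2 ⊕ ℤ/4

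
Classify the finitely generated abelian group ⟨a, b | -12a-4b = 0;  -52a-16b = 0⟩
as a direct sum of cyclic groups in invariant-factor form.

rank_ℚ(R)=2; free=2−2=0
SNF(R) diag = [4, 4] → torsion [4, 4]

Answer: M ≅ ℤ/4 ⊕ ℤ/4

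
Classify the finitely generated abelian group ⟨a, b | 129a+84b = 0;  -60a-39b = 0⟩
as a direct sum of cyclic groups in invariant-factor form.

Answer: M ≅ ℤ/3 ⊕ ℤ/3

Derivation:
rank_ℚ(R)=2; free=2−2=0
SNF(R) diag = [3, 3] → torsion [3, 3]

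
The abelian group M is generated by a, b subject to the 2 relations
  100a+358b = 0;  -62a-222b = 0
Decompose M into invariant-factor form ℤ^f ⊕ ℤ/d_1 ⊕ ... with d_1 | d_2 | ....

Answer: M ≅ ℤ/2 ⊕ ℤ/2

Derivation:
rank_ℚ(R)=2; free=2−2=0
SNF(R) diag = [2, 2] → torsion [2, 2]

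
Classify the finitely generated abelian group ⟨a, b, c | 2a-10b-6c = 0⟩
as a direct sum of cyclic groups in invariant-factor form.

Answer: M ≅ ℤ^2 ⊕ ℤ/2

Derivation:
rank_ℚ(R)=1; free=3−1=2
SNF(R) diag = [2] → torsion [2]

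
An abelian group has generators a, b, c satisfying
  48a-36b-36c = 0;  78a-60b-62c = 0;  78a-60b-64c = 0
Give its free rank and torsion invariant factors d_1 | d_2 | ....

Answer: M ≅ ℤ/2 ⊕ ℤ/6 ⊕ ℤ/12

Derivation:
rank_ℚ(R)=3; free=3−3=0
SNF(R) diag = [2, 6, 12] → torsion [2, 6, 12]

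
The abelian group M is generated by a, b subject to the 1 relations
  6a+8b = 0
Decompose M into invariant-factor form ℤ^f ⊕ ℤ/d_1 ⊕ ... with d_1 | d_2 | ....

Answer: M ≅ ℤ^1 ⊕ ℤ/2

Derivation:
rank_ℚ(R)=1; free=2−1=1
SNF(R) diag = [2] → torsion [2]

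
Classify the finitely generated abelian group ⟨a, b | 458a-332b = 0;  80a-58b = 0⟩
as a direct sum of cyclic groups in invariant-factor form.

rank_ℚ(R)=2; free=2−2=0
SNF(R) diag = [2, 2] → torsion [2, 2]

Answer: M ≅ ℤ/2 ⊕ ℤ/2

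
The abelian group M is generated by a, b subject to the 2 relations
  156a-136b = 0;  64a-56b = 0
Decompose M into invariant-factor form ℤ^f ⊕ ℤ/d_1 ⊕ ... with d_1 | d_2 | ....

rank_ℚ(R)=2; free=2−2=0
SNF(R) diag = [4, 8] → torsion [4, 8]

Answer: M ≅ ℤ/4 ⊕ ℤ/8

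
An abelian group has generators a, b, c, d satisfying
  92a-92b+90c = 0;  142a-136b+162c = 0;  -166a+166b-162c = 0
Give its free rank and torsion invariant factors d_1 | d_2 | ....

Answer: M ≅ ℤ^1 ⊕ ℤ/2 ⊕ ℤ/6 ⊕ ℤ/18

Derivation:
rank_ℚ(R)=3; free=4−3=1
SNF(R) diag = [2, 6, 18] → torsion [2, 6, 18]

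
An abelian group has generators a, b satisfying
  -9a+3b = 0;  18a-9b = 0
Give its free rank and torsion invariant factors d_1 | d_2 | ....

Answer: M ≅ ℤ/3 ⊕ ℤ/9

Derivation:
rank_ℚ(R)=2; free=2−2=0
SNF(R) diag = [3, 9] → torsion [3, 9]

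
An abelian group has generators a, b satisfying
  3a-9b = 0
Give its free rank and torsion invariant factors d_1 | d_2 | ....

Answer: M ≅ ℤ^1 ⊕ ℤ/3

Derivation:
rank_ℚ(R)=1; free=2−1=1
SNF(R) diag = [3] → torsion [3]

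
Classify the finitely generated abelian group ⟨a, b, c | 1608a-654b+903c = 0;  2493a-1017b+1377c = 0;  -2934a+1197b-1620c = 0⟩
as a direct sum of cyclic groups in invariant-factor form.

rank_ℚ(R)=3; free=3−3=0
SNF(R) diag = [3, 9, 27] → torsion [3, 9, 27]

Answer: M ≅ ℤ/3 ⊕ ℤ/9 ⊕ ℤ/27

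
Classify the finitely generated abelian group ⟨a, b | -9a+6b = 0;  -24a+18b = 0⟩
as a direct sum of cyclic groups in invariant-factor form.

rank_ℚ(R)=2; free=2−2=0
SNF(R) diag = [3, 6] → torsion [3, 6]

Answer: M ≅ ℤ/3 ⊕ ℤ/6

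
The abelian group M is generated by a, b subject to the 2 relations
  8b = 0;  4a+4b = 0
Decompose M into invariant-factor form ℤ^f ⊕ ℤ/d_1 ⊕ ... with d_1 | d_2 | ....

Answer: M ≅ ℤ/4 ⊕ ℤ/8

Derivation:
rank_ℚ(R)=2; free=2−2=0
SNF(R) diag = [4, 8] → torsion [4, 8]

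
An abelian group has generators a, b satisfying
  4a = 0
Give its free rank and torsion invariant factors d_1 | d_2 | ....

Answer: M ≅ ℤ^1 ⊕ ℤ/4

Derivation:
rank_ℚ(R)=1; free=2−1=1
SNF(R) diag = [4] → torsion [4]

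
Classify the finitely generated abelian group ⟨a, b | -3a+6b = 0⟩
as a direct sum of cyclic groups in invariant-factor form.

Answer: M ≅ ℤ^1 ⊕ ℤ/3

Derivation:
rank_ℚ(R)=1; free=2−1=1
SNF(R) diag = [3] → torsion [3]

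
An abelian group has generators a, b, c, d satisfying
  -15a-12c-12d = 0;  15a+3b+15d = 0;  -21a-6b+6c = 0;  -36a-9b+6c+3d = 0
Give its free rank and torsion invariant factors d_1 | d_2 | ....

rank_ℚ(R)=4; free=4−4=0
SNF(R) diag = [3, 3, 6, 18] → torsion [3, 3, 6, 18]

Answer: M ≅ ℤ/3 ⊕ ℤ/3 ⊕ ℤ/6 ⊕ ℤ/18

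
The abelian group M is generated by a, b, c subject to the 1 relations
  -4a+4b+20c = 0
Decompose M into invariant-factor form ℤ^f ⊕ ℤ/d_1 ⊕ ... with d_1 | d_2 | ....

Answer: M ≅ ℤ^2 ⊕ ℤ/4

Derivation:
rank_ℚ(R)=1; free=3−1=2
SNF(R) diag = [4] → torsion [4]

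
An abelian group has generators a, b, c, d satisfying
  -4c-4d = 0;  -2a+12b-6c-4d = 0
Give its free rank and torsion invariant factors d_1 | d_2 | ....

Answer: M ≅ ℤ^2 ⊕ ℤ/2 ⊕ ℤ/4

Derivation:
rank_ℚ(R)=2; free=4−2=2
SNF(R) diag = [2, 4] → torsion [2, 4]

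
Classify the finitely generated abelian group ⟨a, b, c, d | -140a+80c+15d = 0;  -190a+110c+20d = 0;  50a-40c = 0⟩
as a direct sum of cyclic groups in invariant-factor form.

Answer: M ≅ ℤ^1 ⊕ ℤ/5 ⊕ ℤ/10 ⊕ ℤ/10

Derivation:
rank_ℚ(R)=3; free=4−3=1
SNF(R) diag = [5, 10, 10] → torsion [5, 10, 10]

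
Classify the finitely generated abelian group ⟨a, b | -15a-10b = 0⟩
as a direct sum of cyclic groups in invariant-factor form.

Answer: M ≅ ℤ^1 ⊕ ℤ/5

Derivation:
rank_ℚ(R)=1; free=2−1=1
SNF(R) diag = [5] → torsion [5]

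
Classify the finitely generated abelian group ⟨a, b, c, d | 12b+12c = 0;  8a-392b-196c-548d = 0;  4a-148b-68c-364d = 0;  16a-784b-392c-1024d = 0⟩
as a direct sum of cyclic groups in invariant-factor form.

rank_ℚ(R)=4; free=4−4=0
SNF(R) diag = [4, 12, 36, 72] → torsion [4, 12, 36, 72]

Answer: M ≅ ℤ/4 ⊕ ℤ/12 ⊕ ℤ/36 ⊕ ℤ/72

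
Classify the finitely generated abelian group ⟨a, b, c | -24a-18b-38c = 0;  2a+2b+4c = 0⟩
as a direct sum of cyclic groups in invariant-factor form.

Answer: M ≅ ℤ^1 ⊕ ℤ/2 ⊕ ℤ/2

Derivation:
rank_ℚ(R)=2; free=3−2=1
SNF(R) diag = [2, 2] → torsion [2, 2]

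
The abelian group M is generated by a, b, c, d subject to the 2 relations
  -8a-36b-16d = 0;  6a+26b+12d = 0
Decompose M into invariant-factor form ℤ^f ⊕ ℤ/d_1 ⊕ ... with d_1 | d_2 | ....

Answer: M ≅ ℤ^2 ⊕ ℤ/2 ⊕ ℤ/4

Derivation:
rank_ℚ(R)=2; free=4−2=2
SNF(R) diag = [2, 4] → torsion [2, 4]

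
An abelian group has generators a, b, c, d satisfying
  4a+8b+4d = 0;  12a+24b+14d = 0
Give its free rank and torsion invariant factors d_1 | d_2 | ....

Answer: M ≅ ℤ^2 ⊕ ℤ/2 ⊕ ℤ/4

Derivation:
rank_ℚ(R)=2; free=4−2=2
SNF(R) diag = [2, 4] → torsion [2, 4]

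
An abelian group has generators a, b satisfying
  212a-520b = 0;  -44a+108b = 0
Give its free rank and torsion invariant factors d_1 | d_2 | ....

Answer: M ≅ ℤ/4 ⊕ ℤ/4

Derivation:
rank_ℚ(R)=2; free=2−2=0
SNF(R) diag = [4, 4] → torsion [4, 4]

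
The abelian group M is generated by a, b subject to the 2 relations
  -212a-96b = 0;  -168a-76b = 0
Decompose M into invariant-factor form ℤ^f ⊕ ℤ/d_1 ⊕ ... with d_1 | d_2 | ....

rank_ℚ(R)=2; free=2−2=0
SNF(R) diag = [4, 4] → torsion [4, 4]

Answer: M ≅ ℤ/4 ⊕ ℤ/4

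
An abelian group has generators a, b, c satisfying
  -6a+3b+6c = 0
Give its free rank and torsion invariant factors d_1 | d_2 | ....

Answer: M ≅ ℤ^2 ⊕ ℤ/3

Derivation:
rank_ℚ(R)=1; free=3−1=2
SNF(R) diag = [3] → torsion [3]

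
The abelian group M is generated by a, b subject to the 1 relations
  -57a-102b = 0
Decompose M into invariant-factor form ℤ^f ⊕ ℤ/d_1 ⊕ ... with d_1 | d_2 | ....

rank_ℚ(R)=1; free=2−1=1
SNF(R) diag = [3] → torsion [3]

Answer: M ≅ ℤ^1 ⊕ ℤ/3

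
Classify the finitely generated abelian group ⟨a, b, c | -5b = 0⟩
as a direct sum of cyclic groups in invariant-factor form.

Answer: M ≅ ℤ^2 ⊕ ℤ/5

Derivation:
rank_ℚ(R)=1; free=3−1=2
SNF(R) diag = [5] → torsion [5]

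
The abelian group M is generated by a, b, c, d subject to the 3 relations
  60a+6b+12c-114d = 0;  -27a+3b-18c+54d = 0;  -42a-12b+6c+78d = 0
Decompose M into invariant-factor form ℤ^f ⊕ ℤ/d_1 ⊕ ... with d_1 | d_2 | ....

rank_ℚ(R)=3; free=4−3=1
SNF(R) diag = [3, 6, 18] → torsion [3, 6, 18]

Answer: M ≅ ℤ^1 ⊕ ℤ/3 ⊕ ℤ/6 ⊕ ℤ/18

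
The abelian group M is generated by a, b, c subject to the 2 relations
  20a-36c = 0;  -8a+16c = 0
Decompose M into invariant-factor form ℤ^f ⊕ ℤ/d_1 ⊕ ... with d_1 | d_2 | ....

rank_ℚ(R)=2; free=3−2=1
SNF(R) diag = [4, 8] → torsion [4, 8]

Answer: M ≅ ℤ^1 ⊕ ℤ/4 ⊕ ℤ/8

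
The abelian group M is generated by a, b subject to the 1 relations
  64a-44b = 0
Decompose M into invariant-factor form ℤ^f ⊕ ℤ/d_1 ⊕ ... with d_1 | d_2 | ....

rank_ℚ(R)=1; free=2−1=1
SNF(R) diag = [4] → torsion [4]

Answer: M ≅ ℤ^1 ⊕ ℤ/4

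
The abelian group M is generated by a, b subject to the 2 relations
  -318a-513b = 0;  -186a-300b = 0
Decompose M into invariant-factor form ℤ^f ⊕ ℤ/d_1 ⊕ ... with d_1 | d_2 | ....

rank_ℚ(R)=2; free=2−2=0
SNF(R) diag = [3, 6] → torsion [3, 6]

Answer: M ≅ ℤ/3 ⊕ ℤ/6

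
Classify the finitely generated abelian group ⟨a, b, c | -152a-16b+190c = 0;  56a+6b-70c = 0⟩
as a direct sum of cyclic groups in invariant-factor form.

rank_ℚ(R)=2; free=3−2=1
SNF(R) diag = [2, 2] → torsion [2, 2]

Answer: M ≅ ℤ^1 ⊕ ℤ/2 ⊕ ℤ/2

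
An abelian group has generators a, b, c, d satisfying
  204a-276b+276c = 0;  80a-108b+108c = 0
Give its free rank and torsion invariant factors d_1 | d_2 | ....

Answer: M ≅ ℤ^2 ⊕ ℤ/4 ⊕ ℤ/12

Derivation:
rank_ℚ(R)=2; free=4−2=2
SNF(R) diag = [4, 12] → torsion [4, 12]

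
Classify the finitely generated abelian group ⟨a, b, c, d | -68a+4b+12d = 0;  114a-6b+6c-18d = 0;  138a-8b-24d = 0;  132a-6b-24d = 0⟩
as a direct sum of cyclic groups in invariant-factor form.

Answer: M ≅ ℤ/2 ⊕ ℤ/2 ⊕ ℤ/6 ⊕ ℤ/12

Derivation:
rank_ℚ(R)=4; free=4−4=0
SNF(R) diag = [2, 2, 6, 12] → torsion [2, 2, 6, 12]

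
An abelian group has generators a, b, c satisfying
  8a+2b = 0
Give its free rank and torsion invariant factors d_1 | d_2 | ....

rank_ℚ(R)=1; free=3−1=2
SNF(R) diag = [2] → torsion [2]

Answer: M ≅ ℤ^2 ⊕ ℤ/2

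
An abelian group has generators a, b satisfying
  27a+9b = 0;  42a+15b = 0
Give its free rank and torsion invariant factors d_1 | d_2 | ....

rank_ℚ(R)=2; free=2−2=0
SNF(R) diag = [3, 9] → torsion [3, 9]

Answer: M ≅ ℤ/3 ⊕ ℤ/9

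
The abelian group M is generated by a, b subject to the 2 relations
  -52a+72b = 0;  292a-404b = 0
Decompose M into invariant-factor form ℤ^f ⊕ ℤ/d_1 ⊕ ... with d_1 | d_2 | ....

rank_ℚ(R)=2; free=2−2=0
SNF(R) diag = [4, 4] → torsion [4, 4]

Answer: M ≅ ℤ/4 ⊕ ℤ/4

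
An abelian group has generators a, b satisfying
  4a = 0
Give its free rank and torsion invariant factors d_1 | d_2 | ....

Answer: M ≅ ℤ^1 ⊕ ℤ/4

Derivation:
rank_ℚ(R)=1; free=2−1=1
SNF(R) diag = [4] → torsion [4]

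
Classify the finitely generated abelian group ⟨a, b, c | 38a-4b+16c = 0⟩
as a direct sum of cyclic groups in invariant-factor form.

Answer: M ≅ ℤ^2 ⊕ ℤ/2

Derivation:
rank_ℚ(R)=1; free=3−1=2
SNF(R) diag = [2] → torsion [2]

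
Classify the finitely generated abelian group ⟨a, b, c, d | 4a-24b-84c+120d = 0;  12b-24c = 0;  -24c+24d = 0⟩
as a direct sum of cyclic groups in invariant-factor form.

Answer: M ≅ ℤ^1 ⊕ ℤ/4 ⊕ ℤ/12 ⊕ ℤ/24

Derivation:
rank_ℚ(R)=3; free=4−3=1
SNF(R) diag = [4, 12, 24] → torsion [4, 12, 24]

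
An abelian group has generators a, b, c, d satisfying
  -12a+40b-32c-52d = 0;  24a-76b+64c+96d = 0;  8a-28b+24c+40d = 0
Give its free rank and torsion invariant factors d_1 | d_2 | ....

Answer: M ≅ ℤ^1 ⊕ ℤ/4 ⊕ ℤ/4 ⊕ ℤ/8

Derivation:
rank_ℚ(R)=3; free=4−3=1
SNF(R) diag = [4, 4, 8] → torsion [4, 4, 8]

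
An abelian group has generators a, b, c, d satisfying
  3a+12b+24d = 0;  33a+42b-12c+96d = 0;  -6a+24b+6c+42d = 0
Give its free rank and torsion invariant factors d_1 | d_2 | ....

rank_ℚ(R)=3; free=4−3=1
SNF(R) diag = [3, 6, 6] → torsion [3, 6, 6]

Answer: M ≅ ℤ^1 ⊕ ℤ/3 ⊕ ℤ/6 ⊕ ℤ/6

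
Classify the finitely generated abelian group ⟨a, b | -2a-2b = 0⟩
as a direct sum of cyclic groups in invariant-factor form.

Answer: M ≅ ℤ^1 ⊕ ℤ/2

Derivation:
rank_ℚ(R)=1; free=2−1=1
SNF(R) diag = [2] → torsion [2]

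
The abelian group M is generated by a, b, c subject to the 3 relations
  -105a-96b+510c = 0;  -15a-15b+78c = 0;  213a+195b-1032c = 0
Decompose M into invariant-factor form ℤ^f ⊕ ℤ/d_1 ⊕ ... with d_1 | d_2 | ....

rank_ℚ(R)=3; free=3−3=0
SNF(R) diag = [3, 9, 18] → torsion [3, 9, 18]

Answer: M ≅ ℤ/3 ⊕ ℤ/9 ⊕ ℤ/18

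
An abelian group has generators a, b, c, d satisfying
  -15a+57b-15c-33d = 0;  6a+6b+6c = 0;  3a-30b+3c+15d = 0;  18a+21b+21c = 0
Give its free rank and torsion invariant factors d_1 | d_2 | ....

rank_ℚ(R)=4; free=4−4=0
SNF(R) diag = [3, 3, 3, 6] → torsion [3, 3, 3, 6]

Answer: M ≅ ℤ/3 ⊕ ℤ/3 ⊕ ℤ/3 ⊕ ℤ/6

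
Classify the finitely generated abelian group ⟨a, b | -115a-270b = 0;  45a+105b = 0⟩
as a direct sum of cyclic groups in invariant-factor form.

rank_ℚ(R)=2; free=2−2=0
SNF(R) diag = [5, 15] → torsion [5, 15]

Answer: M ≅ ℤ/5 ⊕ ℤ/15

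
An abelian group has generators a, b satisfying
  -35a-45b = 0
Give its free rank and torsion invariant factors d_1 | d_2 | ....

rank_ℚ(R)=1; free=2−1=1
SNF(R) diag = [5] → torsion [5]

Answer: M ≅ ℤ^1 ⊕ ℤ/5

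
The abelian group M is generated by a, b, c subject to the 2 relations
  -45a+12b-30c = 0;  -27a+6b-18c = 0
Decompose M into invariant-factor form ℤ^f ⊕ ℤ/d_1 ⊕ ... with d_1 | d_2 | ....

Answer: M ≅ ℤ^1 ⊕ ℤ/3 ⊕ ℤ/6

Derivation:
rank_ℚ(R)=2; free=3−2=1
SNF(R) diag = [3, 6] → torsion [3, 6]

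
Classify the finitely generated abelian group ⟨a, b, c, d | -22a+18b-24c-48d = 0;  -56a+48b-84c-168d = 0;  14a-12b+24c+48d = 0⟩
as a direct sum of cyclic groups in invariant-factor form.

Answer: M ≅ ℤ^1 ⊕ ℤ/2 ⊕ ℤ/6 ⊕ ℤ/12

Derivation:
rank_ℚ(R)=3; free=4−3=1
SNF(R) diag = [2, 6, 12] → torsion [2, 6, 12]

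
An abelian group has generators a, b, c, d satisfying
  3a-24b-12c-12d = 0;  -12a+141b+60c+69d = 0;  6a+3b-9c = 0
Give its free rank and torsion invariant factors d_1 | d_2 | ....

Answer: M ≅ ℤ^1 ⊕ ℤ/3 ⊕ ℤ/3 ⊕ ℤ/3

Derivation:
rank_ℚ(R)=3; free=4−3=1
SNF(R) diag = [3, 3, 3] → torsion [3, 3, 3]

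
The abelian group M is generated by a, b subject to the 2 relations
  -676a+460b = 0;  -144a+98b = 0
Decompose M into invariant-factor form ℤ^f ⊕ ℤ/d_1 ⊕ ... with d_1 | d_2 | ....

Answer: M ≅ ℤ/2 ⊕ ℤ/4

Derivation:
rank_ℚ(R)=2; free=2−2=0
SNF(R) diag = [2, 4] → torsion [2, 4]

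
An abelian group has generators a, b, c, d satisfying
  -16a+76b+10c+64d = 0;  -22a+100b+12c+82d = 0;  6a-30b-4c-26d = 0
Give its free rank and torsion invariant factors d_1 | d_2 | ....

rank_ℚ(R)=3; free=4−3=1
SNF(R) diag = [2, 2, 2] → torsion [2, 2, 2]

Answer: M ≅ ℤ^1 ⊕ ℤ/2 ⊕ ℤ/2 ⊕ ℤ/2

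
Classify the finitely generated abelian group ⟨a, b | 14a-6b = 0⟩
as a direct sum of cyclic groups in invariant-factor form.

Answer: M ≅ ℤ^1 ⊕ ℤ/2

Derivation:
rank_ℚ(R)=1; free=2−1=1
SNF(R) diag = [2] → torsion [2]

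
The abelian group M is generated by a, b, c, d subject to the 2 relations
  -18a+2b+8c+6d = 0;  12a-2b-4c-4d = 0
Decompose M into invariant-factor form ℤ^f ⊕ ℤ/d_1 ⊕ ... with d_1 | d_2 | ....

rank_ℚ(R)=2; free=4−2=2
SNF(R) diag = [2, 2] → torsion [2, 2]

Answer: M ≅ ℤ^2 ⊕ ℤ/2 ⊕ ℤ/2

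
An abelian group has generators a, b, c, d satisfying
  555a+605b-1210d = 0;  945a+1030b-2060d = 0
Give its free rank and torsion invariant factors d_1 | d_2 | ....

rank_ℚ(R)=2; free=4−2=2
SNF(R) diag = [5, 15] → torsion [5, 15]

Answer: M ≅ ℤ^2 ⊕ ℤ/5 ⊕ ℤ/15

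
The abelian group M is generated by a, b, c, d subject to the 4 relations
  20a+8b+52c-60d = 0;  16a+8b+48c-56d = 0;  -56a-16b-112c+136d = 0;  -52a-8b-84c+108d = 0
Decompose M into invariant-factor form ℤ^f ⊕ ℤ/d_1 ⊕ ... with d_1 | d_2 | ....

rank_ℚ(R)=4; free=4−4=0
SNF(R) diag = [4, 8, 8, 16] → torsion [4, 8, 8, 16]

Answer: M ≅ ℤ/4 ⊕ ℤ/8 ⊕ ℤ/8 ⊕ ℤ/16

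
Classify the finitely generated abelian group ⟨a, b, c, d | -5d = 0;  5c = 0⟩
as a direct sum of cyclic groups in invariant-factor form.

Answer: M ≅ ℤ^2 ⊕ ℤ/5 ⊕ ℤ/5

Derivation:
rank_ℚ(R)=2; free=4−2=2
SNF(R) diag = [5, 5] → torsion [5, 5]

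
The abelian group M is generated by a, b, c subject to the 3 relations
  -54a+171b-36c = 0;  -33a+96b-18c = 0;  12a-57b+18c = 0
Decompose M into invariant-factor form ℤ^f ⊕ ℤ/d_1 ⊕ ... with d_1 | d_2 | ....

rank_ℚ(R)=3; free=3−3=0
SNF(R) diag = [3, 9, 18] → torsion [3, 9, 18]

Answer: M ≅ ℤ/3 ⊕ ℤ/9 ⊕ ℤ/18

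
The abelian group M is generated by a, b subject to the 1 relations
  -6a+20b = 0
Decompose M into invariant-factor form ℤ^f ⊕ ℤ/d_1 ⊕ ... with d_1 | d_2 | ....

Answer: M ≅ ℤ^1 ⊕ ℤ/2

Derivation:
rank_ℚ(R)=1; free=2−1=1
SNF(R) diag = [2] → torsion [2]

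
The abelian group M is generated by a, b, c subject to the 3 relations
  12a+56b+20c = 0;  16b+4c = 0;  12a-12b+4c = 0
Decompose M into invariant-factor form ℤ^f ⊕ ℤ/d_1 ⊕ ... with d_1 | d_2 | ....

Answer: M ≅ ℤ/4 ⊕ ℤ/4 ⊕ ℤ/12

Derivation:
rank_ℚ(R)=3; free=3−3=0
SNF(R) diag = [4, 4, 12] → torsion [4, 4, 12]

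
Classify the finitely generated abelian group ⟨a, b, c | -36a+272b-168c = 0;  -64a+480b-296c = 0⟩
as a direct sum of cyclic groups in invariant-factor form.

Answer: M ≅ ℤ^1 ⊕ ℤ/4 ⊕ ℤ/8

Derivation:
rank_ℚ(R)=2; free=3−2=1
SNF(R) diag = [4, 8] → torsion [4, 8]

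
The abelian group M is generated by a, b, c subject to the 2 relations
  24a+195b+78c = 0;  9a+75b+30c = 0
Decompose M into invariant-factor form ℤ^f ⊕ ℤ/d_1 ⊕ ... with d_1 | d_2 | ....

Answer: M ≅ ℤ^1 ⊕ ℤ/3 ⊕ ℤ/3

Derivation:
rank_ℚ(R)=2; free=3−2=1
SNF(R) diag = [3, 3] → torsion [3, 3]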